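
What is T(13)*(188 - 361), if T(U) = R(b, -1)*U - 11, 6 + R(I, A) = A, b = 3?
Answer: 17646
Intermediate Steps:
R(I, A) = -6 + A
T(U) = -11 - 7*U (T(U) = (-6 - 1)*U - 11 = -7*U - 11 = -11 - 7*U)
T(13)*(188 - 361) = (-11 - 7*13)*(188 - 361) = (-11 - 91)*(-173) = -102*(-173) = 17646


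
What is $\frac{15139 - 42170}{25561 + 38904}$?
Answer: $- \frac{27031}{64465} \approx -0.41931$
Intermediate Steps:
$\frac{15139 - 42170}{25561 + 38904} = - \frac{27031}{64465}$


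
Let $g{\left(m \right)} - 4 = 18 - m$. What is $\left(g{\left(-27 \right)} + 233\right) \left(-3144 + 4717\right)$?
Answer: $443586$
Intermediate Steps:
$g{\left(m \right)} = 22 - m$ ($g{\left(m \right)} = 4 - \left(-18 + m\right) = 22 - m$)
$\left(g{\left(-27 \right)} + 233\right) \left(-3144 + 4717\right) = \left(\left(22 - -27\right) + 233\right) \left(-3144 + 4717\right) = \left(\left(22 + 27\right) + 233\right) 1573 = \left(49 + 233\right) 1573 = 282 \cdot 1573 = 443586$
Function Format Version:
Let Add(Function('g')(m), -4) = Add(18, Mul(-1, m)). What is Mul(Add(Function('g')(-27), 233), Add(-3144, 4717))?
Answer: 443586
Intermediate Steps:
Function('g')(m) = Add(22, Mul(-1, m)) (Function('g')(m) = Add(4, Add(18, Mul(-1, m))) = Add(22, Mul(-1, m)))
Mul(Add(Function('g')(-27), 233), Add(-3144, 4717)) = Mul(Add(Add(22, Mul(-1, -27)), 233), Add(-3144, 4717)) = Mul(Add(Add(22, 27), 233), 1573) = Mul(Add(49, 233), 1573) = Mul(282, 1573) = 443586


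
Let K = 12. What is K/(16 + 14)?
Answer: ⅖ ≈ 0.40000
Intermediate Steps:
K/(16 + 14) = 12/(16 + 14) = 12/30 = 12*(1/30) = ⅖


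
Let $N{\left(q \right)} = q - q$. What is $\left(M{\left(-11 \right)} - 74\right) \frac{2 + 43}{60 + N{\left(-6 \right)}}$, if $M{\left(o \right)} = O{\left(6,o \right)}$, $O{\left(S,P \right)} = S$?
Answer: $-51$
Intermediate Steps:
$N{\left(q \right)} = 0$
$M{\left(o \right)} = 6$
$\left(M{\left(-11 \right)} - 74\right) \frac{2 + 43}{60 + N{\left(-6 \right)}} = \left(6 - 74\right) \frac{2 + 43}{60 + 0} = - 68 \cdot \frac{45}{60} = - 68 \cdot 45 \cdot \frac{1}{60} = \left(-68\right) \frac{3}{4} = -51$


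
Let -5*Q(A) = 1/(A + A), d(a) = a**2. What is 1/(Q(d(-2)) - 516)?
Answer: -40/20641 ≈ -0.0019379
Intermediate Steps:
Q(A) = -1/(10*A) (Q(A) = -1/(5*(A + A)) = -1/(2*A)/5 = -1/(10*A))
1/(Q(d(-2)) - 516) = 1/(-1/(10*((-2)**2)) - 516) = 1/(-1/10/4 - 516) = 1/(-1/10*1/4 - 516) = 1/(-1/40 - 516) = 1/(-20641/40) = -40/20641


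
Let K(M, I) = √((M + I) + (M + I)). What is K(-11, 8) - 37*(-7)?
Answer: 259 + I*√6 ≈ 259.0 + 2.4495*I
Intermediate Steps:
K(M, I) = √(2*I + 2*M) (K(M, I) = √((I + M) + (I + M)) = √(2*I + 2*M))
K(-11, 8) - 37*(-7) = √(2*8 + 2*(-11)) - 37*(-7) = √(16 - 22) + 259 = √(-6) + 259 = I*√6 + 259 = 259 + I*√6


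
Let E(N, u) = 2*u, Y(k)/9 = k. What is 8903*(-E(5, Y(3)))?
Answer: -480762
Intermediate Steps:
Y(k) = 9*k
8903*(-E(5, Y(3))) = 8903*(-2*9*3) = 8903*(-2*27) = 8903*(-1*54) = 8903*(-54) = -480762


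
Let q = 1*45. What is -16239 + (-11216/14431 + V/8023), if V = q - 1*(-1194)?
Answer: -1880222113166/115779913 ≈ -16240.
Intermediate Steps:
q = 45
V = 1239 (V = 45 - 1*(-1194) = 45 + 1194 = 1239)
-16239 + (-11216/14431 + V/8023) = -16239 + (-11216/14431 + 1239/8023) = -16239 - 72105959/115779913 = -1880222113166/115779913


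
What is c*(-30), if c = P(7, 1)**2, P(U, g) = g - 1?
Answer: 0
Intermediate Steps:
P(U, g) = -1 + g
c = 0 (c = (-1 + 1)**2 = 0**2 = 0)
c*(-30) = 0*(-30) = 0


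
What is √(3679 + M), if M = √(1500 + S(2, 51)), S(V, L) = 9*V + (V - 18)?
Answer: √(3679 + √1502) ≈ 60.973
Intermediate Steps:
S(V, L) = -18 + 10*V (S(V, L) = 9*V + (-18 + V) = -18 + 10*V)
M = √1502 (M = √(1500 + (-18 + 10*2)) = √(1500 + (-18 + 20)) = √(1500 + 2) = √1502 ≈ 38.756)
√(3679 + M) = √(3679 + √1502)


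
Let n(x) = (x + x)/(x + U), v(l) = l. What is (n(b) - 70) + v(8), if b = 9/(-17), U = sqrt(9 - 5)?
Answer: -1568/25 ≈ -62.720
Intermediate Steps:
U = 2 (U = sqrt(4) = 2)
b = -9/17 (b = 9*(-1/17) = -9/17 ≈ -0.52941)
n(x) = 2*x/(2 + x) (n(x) = (x + x)/(x + 2) = (2*x)/(2 + x) = 2*x/(2 + x))
(n(b) - 70) + v(8) = (2*(-9/17)/(2 - 9/17) - 70) + 8 = (2*(-9/17)/(25/17) - 70) + 8 = (2*(-9/17)*(17/25) - 70) + 8 = (-18/25 - 70) + 8 = -1768/25 + 8 = -1568/25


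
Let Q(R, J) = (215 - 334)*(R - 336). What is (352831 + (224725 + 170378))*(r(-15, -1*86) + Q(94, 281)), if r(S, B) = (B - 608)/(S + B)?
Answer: 2175958402728/101 ≈ 2.1544e+10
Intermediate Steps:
Q(R, J) = 39984 - 119*R (Q(R, J) = -119*(-336 + R) = 39984 - 119*R)
r(S, B) = (-608 + B)/(B + S)
(352831 + (224725 + 170378))*(r(-15, -1*86) + Q(94, 281)) = (352831 + (224725 + 170378))*((-608 - 1*86)/(-1*86 - 15) + (39984 - 119*94)) = (352831 + 395103)*((-608 - 86)/(-86 - 15) + (39984 - 11186)) = 747934*(-694/(-101) + 28798) = 747934*(-1/101*(-694) + 28798) = 747934*(694/101 + 28798) = 747934*(2909292/101) = 2175958402728/101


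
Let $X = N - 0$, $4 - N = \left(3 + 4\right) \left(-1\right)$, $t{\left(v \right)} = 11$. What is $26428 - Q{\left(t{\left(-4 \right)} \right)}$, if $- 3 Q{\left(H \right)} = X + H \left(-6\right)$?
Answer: $\frac{79229}{3} \approx 26410.0$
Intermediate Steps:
$N = 11$ ($N = 4 - \left(3 + 4\right) \left(-1\right) = 4 - 7 \left(-1\right) = 4 - -7 = 4 + 7 = 11$)
$X = 11$ ($X = 11 - 0 = 11 + 0 = 11$)
$Q{\left(H \right)} = - \frac{11}{3} + 2 H$ ($Q{\left(H \right)} = - \frac{11 + H \left(-6\right)}{3} = - \frac{11 - 6 H}{3} = - \frac{11}{3} + 2 H$)
$26428 - Q{\left(t{\left(-4 \right)} \right)} = 26428 - \left(- \frac{11}{3} + 2 \cdot 11\right) = 26428 - \left(- \frac{11}{3} + 22\right) = 26428 - \frac{55}{3} = \frac{79229}{3}$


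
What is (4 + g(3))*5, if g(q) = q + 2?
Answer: 45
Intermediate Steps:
g(q) = 2 + q
(4 + g(3))*5 = (4 + (2 + 3))*5 = (4 + 5)*5 = 9*5 = 45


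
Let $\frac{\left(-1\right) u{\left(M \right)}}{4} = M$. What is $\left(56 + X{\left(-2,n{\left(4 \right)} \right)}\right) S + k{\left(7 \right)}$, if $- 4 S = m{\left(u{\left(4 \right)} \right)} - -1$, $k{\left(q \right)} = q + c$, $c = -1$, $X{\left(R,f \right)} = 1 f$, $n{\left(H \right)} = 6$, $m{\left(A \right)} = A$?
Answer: $\frac{477}{2} \approx 238.5$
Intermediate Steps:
$u{\left(M \right)} = - 4 M$
$X{\left(R,f \right)} = f$
$k{\left(q \right)} = -1 + q$ ($k{\left(q \right)} = q - 1 = -1 + q$)
$S = \frac{15}{4}$ ($S = - \frac{\left(-4\right) 4 - -1}{4} = - \frac{-16 + 1}{4} = \left(- \frac{1}{4}\right) \left(-15\right) = \frac{15}{4} \approx 3.75$)
$\left(56 + X{\left(-2,n{\left(4 \right)} \right)}\right) S + k{\left(7 \right)} = \left(56 + 6\right) \frac{15}{4} + \left(-1 + 7\right) = 62 \cdot \frac{15}{4} + 6 = \frac{465}{2} + 6 = \frac{477}{2}$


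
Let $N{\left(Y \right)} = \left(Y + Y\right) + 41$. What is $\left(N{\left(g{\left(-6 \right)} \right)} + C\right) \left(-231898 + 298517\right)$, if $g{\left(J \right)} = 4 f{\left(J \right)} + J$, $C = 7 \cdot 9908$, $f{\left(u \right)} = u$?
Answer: $4619161603$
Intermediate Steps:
$C = 69356$
$g{\left(J \right)} = 5 J$ ($g{\left(J \right)} = 4 J + J = 5 J$)
$N{\left(Y \right)} = 41 + 2 Y$ ($N{\left(Y \right)} = 2 Y + 41 = 41 + 2 Y$)
$\left(N{\left(g{\left(-6 \right)} \right)} + C\right) \left(-231898 + 298517\right) = \left(\left(41 + 2 \cdot 5 \left(-6\right)\right) + 69356\right) \left(-231898 + 298517\right) = \left(\left(41 + 2 \left(-30\right)\right) + 69356\right) 66619 = \left(\left(41 - 60\right) + 69356\right) 66619 = \left(-19 + 69356\right) 66619 = 69337 \cdot 66619 = 4619161603$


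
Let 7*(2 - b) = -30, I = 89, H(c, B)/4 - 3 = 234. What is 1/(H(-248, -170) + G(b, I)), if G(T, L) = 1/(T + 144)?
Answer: 1052/997303 ≈ 0.0010548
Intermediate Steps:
H(c, B) = 948 (H(c, B) = 12 + 4*234 = 12 + 936 = 948)
b = 44/7 (b = 2 - 1/7*(-30) = 2 + 30/7 = 44/7 ≈ 6.2857)
G(T, L) = 1/(144 + T)
1/(H(-248, -170) + G(b, I)) = 1/(948 + 1/(144 + 44/7)) = 1/(948 + 1/(1052/7)) = 1/(948 + 7/1052) = 1/(997303/1052) = 1052/997303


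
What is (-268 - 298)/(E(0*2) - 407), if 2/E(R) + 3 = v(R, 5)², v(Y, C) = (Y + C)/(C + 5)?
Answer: 6226/4485 ≈ 1.3882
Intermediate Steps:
v(Y, C) = (C + Y)/(5 + C)
E(R) = 2/(-3 + (½ + R/10)²) (E(R) = 2/(-3 + ((5 + R)/(5 + 5))²) = 2/(-3 + ((5 + R)/10)²) = 2/(-3 + (½ + R/10)²))
(-268 - 298)/(E(0*2) - 407) = (-268 - 298)/(200/(-300 + (5 + 0*2)²) - 407) = -566/(200/(-300 + (5 + 0)²) - 407) = -566/(200/(-300 + 5²) - 407) = -566/(200/(-300 + 25) - 407) = -566/(200/(-275) - 407) = -566/(200*(-1/275) - 407) = -566/(-8/11 - 407) = -566/(-4485/11) = -566*(-11/4485) = 6226/4485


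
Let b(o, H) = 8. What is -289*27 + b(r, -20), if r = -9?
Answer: -7795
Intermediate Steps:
-289*27 + b(r, -20) = -289*27 + 8 = -7803 + 8 = -7795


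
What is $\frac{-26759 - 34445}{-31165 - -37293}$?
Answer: $- \frac{15301}{1532} \approx -9.9876$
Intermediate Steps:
$\frac{-26759 - 34445}{-31165 - -37293} = - \frac{61204}{-31165 + 37293} = - \frac{61204}{6128} = \left(-61204\right) \frac{1}{6128} = - \frac{15301}{1532}$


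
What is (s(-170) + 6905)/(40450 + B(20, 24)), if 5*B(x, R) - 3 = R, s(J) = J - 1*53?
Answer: 33410/202277 ≈ 0.16517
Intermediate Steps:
s(J) = -53 + J (s(J) = J - 53 = -53 + J)
B(x, R) = 3/5 + R/5
(s(-170) + 6905)/(40450 + B(20, 24)) = ((-53 - 170) + 6905)/(40450 + (3/5 + (1/5)*24)) = (-223 + 6905)/(40450 + (3/5 + 24/5)) = 6682/(40450 + 27/5) = 6682/(202277/5) = 6682*(5/202277) = 33410/202277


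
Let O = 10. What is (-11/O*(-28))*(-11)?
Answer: -1694/5 ≈ -338.80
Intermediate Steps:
(-11/O*(-28))*(-11) = (-11/10*(-28))*(-11) = (-11*1/10*(-28))*(-11) = -11/10*(-28)*(-11) = (154/5)*(-11) = -1694/5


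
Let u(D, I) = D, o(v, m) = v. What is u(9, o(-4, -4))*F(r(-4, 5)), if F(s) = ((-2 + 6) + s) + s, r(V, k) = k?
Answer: 126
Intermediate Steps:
F(s) = 4 + 2*s (F(s) = (4 + s) + s = 4 + 2*s)
u(9, o(-4, -4))*F(r(-4, 5)) = 9*(4 + 2*5) = 9*(4 + 10) = 9*14 = 126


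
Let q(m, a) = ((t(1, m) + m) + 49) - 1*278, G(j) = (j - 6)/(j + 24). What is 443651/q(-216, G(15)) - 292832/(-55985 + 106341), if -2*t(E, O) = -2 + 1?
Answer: -11235326790/11191621 ≈ -1003.9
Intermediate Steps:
G(j) = (-6 + j)/(24 + j)
t(E, O) = 1/2 (t(E, O) = -(-2 + 1)/2 = -1/2*(-1) = 1/2)
q(m, a) = -457/2 + m (q(m, a) = ((1/2 + m) + 49) - 1*278 = (99/2 + m) - 278 = -457/2 + m)
443651/q(-216, G(15)) - 292832/(-55985 + 106341) = 443651/(-457/2 - 216) - 292832/(-55985 + 106341) = 443651/(-889/2) - 292832/50356 = 443651*(-2/889) - 292832*1/50356 = -887302/889 - 73208/12589 = -11235326790/11191621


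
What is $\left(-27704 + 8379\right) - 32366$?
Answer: $-51691$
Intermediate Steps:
$\left(-27704 + 8379\right) - 32366 = -19325 - 32366 = -51691$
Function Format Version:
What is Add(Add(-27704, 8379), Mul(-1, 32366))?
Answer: -51691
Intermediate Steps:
Add(Add(-27704, 8379), Mul(-1, 32366)) = Add(-19325, -32366) = -51691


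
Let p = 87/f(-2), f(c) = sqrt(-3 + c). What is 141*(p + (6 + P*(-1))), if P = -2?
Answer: 1128 - 12267*I*sqrt(5)/5 ≈ 1128.0 - 5486.0*I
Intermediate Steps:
p = -87*I*sqrt(5)/5 (p = 87/(sqrt(-3 - 2)) = 87/(sqrt(-5)) = 87/((I*sqrt(5))) = 87*(-I*sqrt(5)/5) = -87*I*sqrt(5)/5 ≈ -38.908*I)
141*(p + (6 + P*(-1))) = 141*(-87*I*sqrt(5)/5 + (6 - 2*(-1))) = 141*(-87*I*sqrt(5)/5 + (6 + 2)) = 141*(-87*I*sqrt(5)/5 + 8) = 141*(8 - 87*I*sqrt(5)/5) = 1128 - 12267*I*sqrt(5)/5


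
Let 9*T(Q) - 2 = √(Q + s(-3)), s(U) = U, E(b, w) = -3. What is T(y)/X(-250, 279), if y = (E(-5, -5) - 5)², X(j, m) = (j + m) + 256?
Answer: 2/2565 + √61/2565 ≈ 0.0038247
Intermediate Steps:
X(j, m) = 256 + j + m
y = 64 (y = (-3 - 5)² = (-8)² = 64)
T(Q) = 2/9 + √(-3 + Q)/9 (T(Q) = 2/9 + √(Q - 3)/9 = 2/9 + √(-3 + Q)/9)
T(y)/X(-250, 279) = (2/9 + √(-3 + 64)/9)/(256 - 250 + 279) = (2/9 + √61/9)/285 = (2/9 + √61/9)*(1/285) = 2/2565 + √61/2565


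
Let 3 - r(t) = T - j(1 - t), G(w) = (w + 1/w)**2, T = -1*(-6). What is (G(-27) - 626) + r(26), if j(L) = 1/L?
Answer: 1858246/18225 ≈ 101.96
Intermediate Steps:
T = 6
G(w) = (w + 1/w)**2
r(t) = -3 + 1/(1 - t) (r(t) = 3 - (6 - 1/(1 - t)) = 3 + (-6 + 1/(1 - t)) = -3 + 1/(1 - t))
(G(-27) - 626) + r(26) = ((1 + (-27)**2)**2/(-27)**2 - 626) + (2 - 3*26)/(-1 + 26) = ((1 + 729)**2/729 - 626) + (2 - 78)/25 = ((1/729)*730**2 - 626) + (1/25)*(-76) = ((1/729)*532900 - 626) - 76/25 = (532900/729 - 626) - 76/25 = 76546/729 - 76/25 = 1858246/18225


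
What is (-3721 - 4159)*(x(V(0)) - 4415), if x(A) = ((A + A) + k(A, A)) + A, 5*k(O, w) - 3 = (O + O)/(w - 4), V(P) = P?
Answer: 34785472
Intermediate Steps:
k(O, w) = ⅗ + 2*O/(5*(-4 + w)) (k(O, w) = ⅗ + ((O + O)/(w - 4))/5 = ⅗ + ((2*O)/(-4 + w))/5 = ⅗ + (2*O/(-4 + w))/5 = ⅗ + 2*O/(5*(-4 + w)))
x(A) = 3*A + (-12 + 5*A)/(5*(-4 + A)) (x(A) = ((A + A) + (-12 + 2*A + 3*A)/(5*(-4 + A))) + A = (2*A + (-12 + 5*A)/(5*(-4 + A))) + A = 3*A + (-12 + 5*A)/(5*(-4 + A)))
(-3721 - 4159)*(x(V(0)) - 4415) = (-3721 - 4159)*((-12 - 55*0 + 15*0²)/(5*(-4 + 0)) - 4415) = -7880*((⅕)*(-12 + 0 + 15*0)/(-4) - 4415) = -7880*((⅕)*(-¼)*(-12 + 0 + 0) - 4415) = -7880*((⅕)*(-¼)*(-12) - 4415) = -7880*(⅗ - 4415) = -7880*(-22072/5) = 34785472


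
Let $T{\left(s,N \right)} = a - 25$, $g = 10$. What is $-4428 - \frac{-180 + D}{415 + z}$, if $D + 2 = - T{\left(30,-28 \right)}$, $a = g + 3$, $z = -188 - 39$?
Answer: $- \frac{416147}{94} \approx -4427.1$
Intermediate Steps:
$z = -227$
$a = 13$ ($a = 10 + 3 = 13$)
$T{\left(s,N \right)} = -12$ ($T{\left(s,N \right)} = 13 - 25 = -12$)
$D = 10$ ($D = -2 - -12 = -2 + 12 = 10$)
$-4428 - \frac{-180 + D}{415 + z} = -4428 - \frac{-180 + 10}{415 - 227} = -4428 - - \frac{170}{188} = -4428 - \left(-170\right) \frac{1}{188} = -4428 - - \frac{85}{94} = -4428 + \frac{85}{94} = - \frac{416147}{94}$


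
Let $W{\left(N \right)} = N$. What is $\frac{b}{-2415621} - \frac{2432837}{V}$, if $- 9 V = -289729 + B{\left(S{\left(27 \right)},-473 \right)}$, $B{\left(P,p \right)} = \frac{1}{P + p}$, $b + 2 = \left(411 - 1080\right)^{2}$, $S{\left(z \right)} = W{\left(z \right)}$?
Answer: $- \frac{7882452381334781}{104048152035945} \approx -75.758$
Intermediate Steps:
$S{\left(z \right)} = z$
$b = 447559$ ($b = -2 + \left(411 - 1080\right)^{2} = -2 + \left(-669\right)^{2} = -2 + 447561 = 447559$)
$V = \frac{43073045}{1338}$ ($V = - \frac{-289729 + \frac{1}{27 - 473}}{9} = - \frac{-289729 + \frac{1}{-446}}{9} = - \frac{-289729 - \frac{1}{446}}{9} = \left(- \frac{1}{9}\right) \left(- \frac{129219135}{446}\right) = \frac{43073045}{1338} \approx 32192.0$)
$\frac{b}{-2415621} - \frac{2432837}{V} = \frac{447559}{-2415621} - \frac{2432837}{\frac{43073045}{1338}} = 447559 \left(- \frac{1}{2415621}\right) - \frac{3255135906}{43073045} = - \frac{447559}{2415621} - \frac{3255135906}{43073045} = - \frac{7882452381334781}{104048152035945}$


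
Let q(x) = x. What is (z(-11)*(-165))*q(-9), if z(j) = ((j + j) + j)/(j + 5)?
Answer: 16335/2 ≈ 8167.5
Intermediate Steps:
z(j) = 3*j/(5 + j) (z(j) = (2*j + j)/(5 + j) = (3*j)/(5 + j) = 3*j/(5 + j))
(z(-11)*(-165))*q(-9) = ((3*(-11)/(5 - 11))*(-165))*(-9) = ((3*(-11)/(-6))*(-165))*(-9) = ((3*(-11)*(-⅙))*(-165))*(-9) = ((11/2)*(-165))*(-9) = -1815/2*(-9) = 16335/2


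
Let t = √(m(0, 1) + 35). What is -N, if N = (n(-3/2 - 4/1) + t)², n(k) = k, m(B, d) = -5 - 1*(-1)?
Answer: -245/4 + 11*√31 ≈ -0.0045920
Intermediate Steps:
m(B, d) = -4 (m(B, d) = -5 + 1 = -4)
t = √31 (t = √(-4 + 35) = √31 ≈ 5.5678)
N = (-11/2 + √31)² (N = ((-3/2 - 4/1) + √31)² = ((-3*½ - 4*1) + √31)² = ((-3/2 - 4) + √31)² = (-11/2 + √31)² ≈ 0.0045920)
-N = -(245/4 - 11*√31) = -245/4 + 11*√31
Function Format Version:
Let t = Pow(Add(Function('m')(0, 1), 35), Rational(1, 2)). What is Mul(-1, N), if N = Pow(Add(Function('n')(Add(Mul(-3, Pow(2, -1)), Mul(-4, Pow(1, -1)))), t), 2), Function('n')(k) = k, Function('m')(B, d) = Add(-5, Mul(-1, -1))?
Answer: Add(Rational(-245, 4), Mul(11, Pow(31, Rational(1, 2)))) ≈ -0.0045920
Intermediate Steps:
Function('m')(B, d) = -4 (Function('m')(B, d) = Add(-5, 1) = -4)
t = Pow(31, Rational(1, 2)) (t = Pow(Add(-4, 35), Rational(1, 2)) = Pow(31, Rational(1, 2)) ≈ 5.5678)
N = Pow(Add(Rational(-11, 2), Pow(31, Rational(1, 2))), 2) (N = Pow(Add(Add(Mul(-3, Pow(2, -1)), Mul(-4, Pow(1, -1))), Pow(31, Rational(1, 2))), 2) = Pow(Add(Add(Mul(-3, Rational(1, 2)), Mul(-4, 1)), Pow(31, Rational(1, 2))), 2) = Pow(Add(Add(Rational(-3, 2), -4), Pow(31, Rational(1, 2))), 2) = Pow(Add(Rational(-11, 2), Pow(31, Rational(1, 2))), 2) ≈ 0.0045920)
Mul(-1, N) = Mul(-1, Add(Rational(245, 4), Mul(-11, Pow(31, Rational(1, 2))))) = Add(Rational(-245, 4), Mul(11, Pow(31, Rational(1, 2))))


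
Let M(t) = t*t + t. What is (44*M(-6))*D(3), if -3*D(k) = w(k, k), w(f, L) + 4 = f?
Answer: 440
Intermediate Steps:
w(f, L) = -4 + f
M(t) = t + t² (M(t) = t² + t = t + t²)
D(k) = 4/3 - k/3 (D(k) = -(-4 + k)/3 = 4/3 - k/3)
(44*M(-6))*D(3) = (44*(-6*(1 - 6)))*(4/3 - ⅓*3) = (44*(-6*(-5)))*(4/3 - 1) = (44*30)*(⅓) = 1320*(⅓) = 440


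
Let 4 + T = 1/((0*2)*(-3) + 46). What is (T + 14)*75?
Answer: 34575/46 ≈ 751.63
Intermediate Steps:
T = -183/46 (T = -4 + 1/((0*2)*(-3) + 46) = -4 + 1/(0*(-3) + 46) = -4 + 1/(0 + 46) = -4 + 1/46 = -183/46 ≈ -3.9783)
(T + 14)*75 = (-183/46 + 14)*75 = (461/46)*75 = 34575/46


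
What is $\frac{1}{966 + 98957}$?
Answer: $\frac{1}{99923} \approx 1.0008 \cdot 10^{-5}$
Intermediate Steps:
$\frac{1}{966 + 98957} = \frac{1}{99923}$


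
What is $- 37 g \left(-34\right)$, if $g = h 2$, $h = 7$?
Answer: $17612$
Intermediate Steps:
$g = 14$ ($g = 7 \cdot 2 = 14$)
$- 37 g \left(-34\right) = \left(-37\right) 14 \left(-34\right) = \left(-518\right) \left(-34\right) = 17612$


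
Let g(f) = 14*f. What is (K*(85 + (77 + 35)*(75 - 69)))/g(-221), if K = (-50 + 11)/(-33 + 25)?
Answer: -2271/1904 ≈ -1.1928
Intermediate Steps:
K = 39/8 (K = -39/(-8) = -39*(-1/8) = 39/8 ≈ 4.8750)
(K*(85 + (77 + 35)*(75 - 69)))/g(-221) = (39*(85 + (77 + 35)*(75 - 69))/8)/((14*(-221))) = (39*(85 + 112*6)/8)/(-3094) = (39*(85 + 672)/8)*(-1/3094) = ((39/8)*757)*(-1/3094) = (29523/8)*(-1/3094) = -2271/1904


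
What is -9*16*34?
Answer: -4896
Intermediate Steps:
-9*16*34 = -144*34 = -4896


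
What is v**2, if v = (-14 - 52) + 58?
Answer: 64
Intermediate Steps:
v = -8 (v = -66 + 58 = -8)
v**2 = (-8)**2 = 64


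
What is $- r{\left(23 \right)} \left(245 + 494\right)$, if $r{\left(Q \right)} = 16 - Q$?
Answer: $5173$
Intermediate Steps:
$- r{\left(23 \right)} \left(245 + 494\right) = - \left(16 - 23\right) \left(245 + 494\right) = - \left(16 - 23\right) 739 = - \left(-7\right) 739 = \left(-1\right) \left(-5173\right) = 5173$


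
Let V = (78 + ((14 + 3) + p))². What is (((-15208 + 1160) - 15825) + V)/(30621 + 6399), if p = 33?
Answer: -13489/37020 ≈ -0.36437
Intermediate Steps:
V = 16384 (V = (78 + ((14 + 3) + 33))² = (78 + (17 + 33))² = (78 + 50)² = 128² = 16384)
(((-15208 + 1160) - 15825) + V)/(30621 + 6399) = (((-15208 + 1160) - 15825) + 16384)/(30621 + 6399) = ((-14048 - 15825) + 16384)/37020 = (-29873 + 16384)*(1/37020) = -13489*1/37020 = -13489/37020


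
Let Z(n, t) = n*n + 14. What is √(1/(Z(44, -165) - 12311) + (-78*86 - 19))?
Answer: 12*I*√5014900137/10361 ≈ 82.018*I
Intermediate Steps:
Z(n, t) = 14 + n² (Z(n, t) = n² + 14 = 14 + n²)
√(1/(Z(44, -165) - 12311) + (-78*86 - 19)) = √(1/((14 + 44²) - 12311) + (-78*86 - 19)) = √(1/((14 + 1936) - 12311) + (-6708 - 19)) = √(1/(1950 - 12311) - 6727) = √(1/(-10361) - 6727) = √(-1/10361 - 6727) = √(-69698448/10361) = 12*I*√5014900137/10361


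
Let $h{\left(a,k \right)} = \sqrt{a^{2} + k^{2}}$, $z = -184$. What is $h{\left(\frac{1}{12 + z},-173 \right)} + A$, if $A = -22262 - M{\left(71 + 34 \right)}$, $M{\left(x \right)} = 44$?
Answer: $-22306 + \frac{\sqrt{885419537}}{172} \approx -22133.0$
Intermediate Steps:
$A = -22306$ ($A = -22262 - 44 = -22306$)
$h{\left(\frac{1}{12 + z},-173 \right)} + A = \sqrt{\left(\frac{1}{12 - 184}\right)^{2} + \left(-173\right)^{2}} - 22306 = \sqrt{\left(\frac{1}{-172}\right)^{2} + 29929} - 22306 = \sqrt{\left(- \frac{1}{172}\right)^{2} + 29929} - 22306 = \sqrt{\frac{1}{29584} + 29929} - 22306 = \sqrt{\frac{885419537}{29584}} - 22306 = \frac{\sqrt{885419537}}{172} - 22306 = -22306 + \frac{\sqrt{885419537}}{172}$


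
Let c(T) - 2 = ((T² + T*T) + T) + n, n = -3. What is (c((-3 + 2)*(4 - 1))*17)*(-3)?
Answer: -714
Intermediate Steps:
c(T) = -1 + T + 2*T² (c(T) = 2 + (((T² + T*T) + T) - 3) = 2 + (((T² + T²) + T) - 3) = 2 + ((2*T² + T) - 3) = 2 + ((T + 2*T²) - 3) = 2 + (-3 + T + 2*T²) = -1 + T + 2*T²)
(c((-3 + 2)*(4 - 1))*17)*(-3) = ((-1 + (-3 + 2)*(4 - 1) + 2*((-3 + 2)*(4 - 1))²)*17)*(-3) = ((-1 - 1*3 + 2*(-1*3)²)*17)*(-3) = ((-1 - 3 + 2*(-3)²)*17)*(-3) = ((-1 - 3 + 2*9)*17)*(-3) = ((-1 - 3 + 18)*17)*(-3) = (14*17)*(-3) = 238*(-3) = -714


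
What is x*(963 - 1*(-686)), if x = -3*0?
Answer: 0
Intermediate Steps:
x = 0
x*(963 - 1*(-686)) = 0*(963 - 1*(-686)) = 0*(963 + 686) = 0*1649 = 0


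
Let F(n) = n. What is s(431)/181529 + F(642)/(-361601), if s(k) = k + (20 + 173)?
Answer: 109097406/65641067929 ≈ 0.0016620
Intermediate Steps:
s(k) = 193 + k (s(k) = k + 193 = 193 + k)
s(431)/181529 + F(642)/(-361601) = (193 + 431)/181529 + 642/(-361601) = 624*(1/181529) + 642*(-1/361601) = 624/181529 - 642/361601 = 109097406/65641067929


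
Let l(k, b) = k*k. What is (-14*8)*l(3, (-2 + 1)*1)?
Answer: -1008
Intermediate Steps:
l(k, b) = k²
(-14*8)*l(3, (-2 + 1)*1) = -14*8*3² = -112*9 = -1008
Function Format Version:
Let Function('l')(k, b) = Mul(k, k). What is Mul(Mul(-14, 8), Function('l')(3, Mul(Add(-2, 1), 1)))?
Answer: -1008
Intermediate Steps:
Function('l')(k, b) = Pow(k, 2)
Mul(Mul(-14, 8), Function('l')(3, Mul(Add(-2, 1), 1))) = Mul(Mul(-14, 8), Pow(3, 2)) = Mul(-112, 9) = -1008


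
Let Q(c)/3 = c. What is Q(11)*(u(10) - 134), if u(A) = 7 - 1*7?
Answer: -4422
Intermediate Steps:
Q(c) = 3*c
u(A) = 0 (u(A) = 7 - 7 = 0)
Q(11)*(u(10) - 134) = (3*11)*(0 - 134) = 33*(-134) = -4422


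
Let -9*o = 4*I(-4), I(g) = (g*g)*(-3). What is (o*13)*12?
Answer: 3328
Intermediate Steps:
I(g) = -3*g² (I(g) = g²*(-3) = -3*g²)
o = 64/3 (o = -4*(-3*(-4)²)/9 = -4*(-3*16)/9 = -4*(-48)/9 = -⅑*(-192) = 64/3 ≈ 21.333)
(o*13)*12 = ((64/3)*13)*12 = (832/3)*12 = 3328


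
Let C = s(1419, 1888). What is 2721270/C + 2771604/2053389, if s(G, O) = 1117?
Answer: 1863640588566/764545171 ≈ 2437.6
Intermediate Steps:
C = 1117
2721270/C + 2771604/2053389 = 2721270/1117 + 2771604/2053389 = 2721270*(1/1117) + 2771604*(1/2053389) = 2721270/1117 + 923868/684463 = 1863640588566/764545171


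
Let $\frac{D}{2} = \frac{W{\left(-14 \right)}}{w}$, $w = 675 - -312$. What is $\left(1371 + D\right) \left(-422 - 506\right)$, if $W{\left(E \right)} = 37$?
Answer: $- \frac{1255816928}{987} \approx -1.2724 \cdot 10^{6}$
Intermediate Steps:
$w = 987$ ($w = 675 + 312 = 987$)
$D = \frac{74}{987}$ ($D = 2 \cdot \frac{37}{987} = \frac{74}{987} \approx 0.074975$)
$\left(1371 + D\right) \left(-422 - 506\right) = \left(1371 + \frac{74}{987}\right) \left(-422 - 506\right) = \frac{1353251 \left(-422 - 506\right)}{987} = \frac{1353251}{987} \left(-928\right) = - \frac{1255816928}{987}$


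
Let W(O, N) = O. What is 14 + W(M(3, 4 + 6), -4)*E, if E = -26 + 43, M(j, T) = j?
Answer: 65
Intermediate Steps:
E = 17
14 + W(M(3, 4 + 6), -4)*E = 14 + 3*17 = 14 + 51 = 65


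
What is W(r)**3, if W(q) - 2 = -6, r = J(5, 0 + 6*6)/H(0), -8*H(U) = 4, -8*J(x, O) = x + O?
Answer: -64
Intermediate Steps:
J(x, O) = -O/8 - x/8 (J(x, O) = -(x + O)/8 = -(O + x)/8 = -O/8 - x/8)
H(U) = -1/2 (H(U) = -1/8*4 = -1/2)
r = 41/4 (r = (-(0 + 6*6)/8 - 1/8*5)/(-1/2) = (-(0 + 36)/8 - 5/8)*(-2) = (-1/8*36 - 5/8)*(-2) = (-9/2 - 5/8)*(-2) = -41/8*(-2) = 41/4 ≈ 10.250)
W(q) = -4 (W(q) = 2 - 6 = -4)
W(r)**3 = (-4)**3 = -64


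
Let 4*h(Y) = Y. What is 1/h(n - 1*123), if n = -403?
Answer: -2/263 ≈ -0.0076046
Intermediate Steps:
h(Y) = Y/4
1/h(n - 1*123) = 1/((-403 - 1*123)/4) = 1/((-403 - 123)/4) = 1/((¼)*(-526)) = 1/(-263/2) = -2/263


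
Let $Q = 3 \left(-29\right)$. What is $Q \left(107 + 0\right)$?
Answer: $-9309$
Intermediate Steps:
$Q = -87$
$Q \left(107 + 0\right) = - 87 \left(107 + 0\right) = \left(-87\right) 107 = -9309$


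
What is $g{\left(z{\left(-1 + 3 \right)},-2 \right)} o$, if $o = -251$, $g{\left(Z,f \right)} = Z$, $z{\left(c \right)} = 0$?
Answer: $0$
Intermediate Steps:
$g{\left(z{\left(-1 + 3 \right)},-2 \right)} o = 0 \left(-251\right) = 0$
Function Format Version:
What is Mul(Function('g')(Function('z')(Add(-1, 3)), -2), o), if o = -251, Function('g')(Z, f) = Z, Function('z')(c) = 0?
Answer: 0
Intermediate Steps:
Mul(Function('g')(Function('z')(Add(-1, 3)), -2), o) = Mul(0, -251) = 0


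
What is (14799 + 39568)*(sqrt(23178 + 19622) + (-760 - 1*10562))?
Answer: -615543174 + 1087340*sqrt(107) ≈ -6.0430e+8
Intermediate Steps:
(14799 + 39568)*(sqrt(23178 + 19622) + (-760 - 1*10562)) = 54367*(sqrt(42800) + (-760 - 10562)) = 54367*(20*sqrt(107) - 11322) = 54367*(-11322 + 20*sqrt(107)) = -615543174 + 1087340*sqrt(107)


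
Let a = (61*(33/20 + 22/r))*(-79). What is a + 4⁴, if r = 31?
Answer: -6891477/620 ≈ -11115.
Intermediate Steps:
a = -7050197/620 (a = (61*(33/20 + 22/31))*(-79) = (61*(1463/620))*(-79) = (89243/620)*(-79) = -7050197/620 ≈ -11371.)
a + 4⁴ = -7050197/620 + 4⁴ = -7050197/620 + 256 = -6891477/620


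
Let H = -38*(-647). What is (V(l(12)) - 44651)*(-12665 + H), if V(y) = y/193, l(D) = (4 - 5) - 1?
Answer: -102730946045/193 ≈ -5.3228e+8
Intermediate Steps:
H = 24586
l(D) = -2 (l(D) = -1 - 1 = -2)
V(y) = y/193 (V(y) = y*(1/193) = y/193)
(V(l(12)) - 44651)*(-12665 + H) = ((1/193)*(-2) - 44651)*(-12665 + 24586) = (-2/193 - 44651)*11921 = -8617645/193*11921 = -102730946045/193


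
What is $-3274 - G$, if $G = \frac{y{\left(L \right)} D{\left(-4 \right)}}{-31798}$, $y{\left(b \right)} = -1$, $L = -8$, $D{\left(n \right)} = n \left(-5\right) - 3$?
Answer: $- \frac{104106669}{31798} \approx -3274.0$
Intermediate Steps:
$D{\left(n \right)} = -3 - 5 n$ ($D{\left(n \right)} = - 5 n - 3 = -3 - 5 n$)
$G = \frac{17}{31798}$ ($G = \frac{\left(-1\right) \left(-3 - -20\right)}{-31798} = - (-3 + 20) \left(- \frac{1}{31798}\right) = \left(-1\right) 17 \left(- \frac{1}{31798}\right) = \left(-17\right) \left(- \frac{1}{31798}\right) = \frac{17}{31798} \approx 0.00053462$)
$-3274 - G = -3274 - \frac{17}{31798} = - \frac{104106669}{31798}$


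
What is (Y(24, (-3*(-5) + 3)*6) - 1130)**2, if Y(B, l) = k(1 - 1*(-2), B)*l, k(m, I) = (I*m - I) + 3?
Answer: 19166884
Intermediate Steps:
k(m, I) = 3 - I + I*m (k(m, I) = (-I + I*m) + 3 = 3 - I + I*m)
Y(B, l) = l*(3 + 2*B) (Y(B, l) = (3 - B + B*(1 - 1*(-2)))*l = (3 - B + B*(1 + 2))*l = (3 - B + B*3)*l = (3 - B + 3*B)*l = (3 + 2*B)*l = l*(3 + 2*B))
(Y(24, (-3*(-5) + 3)*6) - 1130)**2 = (((-3*(-5) + 3)*6)*(3 + 2*24) - 1130)**2 = (((15 + 3)*6)*(3 + 48) - 1130)**2 = ((18*6)*51 - 1130)**2 = (108*51 - 1130)**2 = (5508 - 1130)**2 = 4378**2 = 19166884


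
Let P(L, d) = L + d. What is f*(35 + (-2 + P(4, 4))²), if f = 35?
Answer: 2485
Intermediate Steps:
f*(35 + (-2 + P(4, 4))²) = 35*(35 + (-2 + (4 + 4))²) = 35*(35 + (-2 + 8)²) = 35*(35 + 6²) = 35*(35 + 36) = 35*71 = 2485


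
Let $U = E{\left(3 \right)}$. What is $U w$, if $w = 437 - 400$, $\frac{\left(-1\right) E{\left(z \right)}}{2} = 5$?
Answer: $-370$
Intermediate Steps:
$E{\left(z \right)} = -10$ ($E{\left(z \right)} = \left(-2\right) 5 = -10$)
$U = -10$
$w = 37$
$U w = \left(-10\right) 37 = -370$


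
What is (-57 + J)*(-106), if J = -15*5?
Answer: 13992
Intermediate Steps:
J = -75
(-57 + J)*(-106) = (-57 - 75)*(-106) = -132*(-106) = 13992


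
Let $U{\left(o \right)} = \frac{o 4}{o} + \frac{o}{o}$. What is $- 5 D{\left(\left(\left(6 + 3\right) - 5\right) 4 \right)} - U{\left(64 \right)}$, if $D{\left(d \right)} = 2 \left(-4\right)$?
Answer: $35$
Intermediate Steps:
$D{\left(d \right)} = -8$
$U{\left(o \right)} = 5$ ($U{\left(o \right)} = \frac{4 o}{o} + 1 = 4 + 1 = 5$)
$- 5 D{\left(\left(\left(6 + 3\right) - 5\right) 4 \right)} - U{\left(64 \right)} = \left(-5\right) \left(-8\right) - 5 = 40 - 5 = 35$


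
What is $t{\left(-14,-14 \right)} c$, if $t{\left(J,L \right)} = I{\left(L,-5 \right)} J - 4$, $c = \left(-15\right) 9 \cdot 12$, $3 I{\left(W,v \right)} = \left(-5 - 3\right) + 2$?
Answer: $-38880$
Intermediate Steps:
$I{\left(W,v \right)} = -2$ ($I{\left(W,v \right)} = \frac{\left(-5 - 3\right) + 2}{3} = \frac{-8 + 2}{3} = \frac{1}{3} \left(-6\right) = -2$)
$c = -1620$ ($c = \left(-135\right) 12 = -1620$)
$t{\left(J,L \right)} = -4 - 2 J$ ($t{\left(J,L \right)} = - 2 J - 4 = -4 - 2 J$)
$t{\left(-14,-14 \right)} c = \left(-4 - -28\right) \left(-1620\right) = \left(-4 + 28\right) \left(-1620\right) = 24 \left(-1620\right) = -38880$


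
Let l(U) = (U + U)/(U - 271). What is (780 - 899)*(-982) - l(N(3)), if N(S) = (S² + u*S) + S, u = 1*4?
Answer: 28863974/247 ≈ 1.1686e+5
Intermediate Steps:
u = 4
N(S) = S² + 5*S (N(S) = (S² + 4*S) + S = S² + 5*S)
l(U) = 2*U/(-271 + U) (l(U) = (2*U)/(-271 + U) = 2*U/(-271 + U))
(780 - 899)*(-982) - l(N(3)) = (780 - 899)*(-982) - 2*3*(5 + 3)/(-271 + 3*(5 + 3)) = -119*(-982) - 2*3*8/(-271 + 3*8) = 116858 - 2*24/(-271 + 24) = 116858 - 2*24/(-247) = 116858 - 2*24*(-1)/247 = 116858 - 1*(-48/247) = 116858 + 48/247 = 28863974/247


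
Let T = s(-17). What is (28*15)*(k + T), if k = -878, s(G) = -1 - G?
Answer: -362040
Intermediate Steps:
T = 16 (T = -1 - 1*(-17) = -1 + 17 = 16)
(28*15)*(k + T) = (28*15)*(-878 + 16) = 420*(-862) = -362040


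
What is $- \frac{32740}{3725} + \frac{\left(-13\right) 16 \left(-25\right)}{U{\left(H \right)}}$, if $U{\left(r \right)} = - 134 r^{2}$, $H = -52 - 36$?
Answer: $- \frac{424919213}{48317720} \approx -8.7943$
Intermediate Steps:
$H = -88$ ($H = -52 - 36 = -88$)
$- \frac{32740}{3725} + \frac{\left(-13\right) 16 \left(-25\right)}{U{\left(H \right)}} = - \frac{32740}{3725} + \frac{\left(-13\right) 16 \left(-25\right)}{\left(-134\right) \left(-88\right)^{2}} = \left(-32740\right) \frac{1}{3725} + \frac{\left(-208\right) \left(-25\right)}{\left(-134\right) 7744} = - \frac{6548}{745} + \frac{5200}{-1037696} = - \frac{6548}{745} + 5200 \left(- \frac{1}{1037696}\right) = - \frac{6548}{745} - \frac{325}{64856} = - \frac{424919213}{48317720}$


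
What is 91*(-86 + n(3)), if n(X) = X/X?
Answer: -7735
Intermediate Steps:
n(X) = 1
91*(-86 + n(3)) = 91*(-86 + 1) = 91*(-85) = -7735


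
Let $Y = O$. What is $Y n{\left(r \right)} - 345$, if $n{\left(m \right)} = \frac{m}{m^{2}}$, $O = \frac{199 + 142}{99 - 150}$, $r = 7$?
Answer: $- \frac{123506}{357} \approx -345.96$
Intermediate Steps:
$O = - \frac{341}{51}$ ($O = \frac{341}{-51} = 341 \left(- \frac{1}{51}\right) = - \frac{341}{51} \approx -6.6863$)
$Y = - \frac{341}{51} \approx -6.6863$
$n{\left(m \right)} = \frac{1}{m}$ ($n{\left(m \right)} = \frac{m}{m^{2}} = \frac{1}{m}$)
$Y n{\left(r \right)} - 345 = - \frac{341}{51 \cdot 7} - 345 = \left(- \frac{341}{51}\right) \frac{1}{7} - 345 = - \frac{341}{357} - 345 = - \frac{123506}{357}$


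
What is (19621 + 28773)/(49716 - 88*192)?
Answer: 24197/16410 ≈ 1.4745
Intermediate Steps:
(19621 + 28773)/(49716 - 88*192) = 48394/(49716 - 16896) = 48394/32820 = 48394*(1/32820) = 24197/16410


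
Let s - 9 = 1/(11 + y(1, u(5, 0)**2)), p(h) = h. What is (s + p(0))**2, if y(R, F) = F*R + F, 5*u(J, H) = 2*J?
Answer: 29584/361 ≈ 81.950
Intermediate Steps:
u(J, H) = 2*J/5 (u(J, H) = (2*J)/5 = 2*J/5)
y(R, F) = F + F*R
s = 172/19 (s = 9 + 1/(11 + ((2/5)*5)**2*(1 + 1)) = 9 + 1/(11 + 2**2*2) = 9 + 1/(11 + 4*2) = 9 + 1/(11 + 8) = 9 + 1/19 = 172/19 ≈ 9.0526)
(s + p(0))**2 = (172/19 + 0)**2 = (172/19)**2 = 29584/361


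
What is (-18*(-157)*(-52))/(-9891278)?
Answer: 73476/4945639 ≈ 0.014857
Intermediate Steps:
(-18*(-157)*(-52))/(-9891278) = (2826*(-52))*(-1/9891278) = -146952*(-1/9891278) = 73476/4945639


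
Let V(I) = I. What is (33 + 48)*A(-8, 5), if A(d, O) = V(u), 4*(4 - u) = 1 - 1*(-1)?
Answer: 567/2 ≈ 283.50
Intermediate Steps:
u = 7/2 (u = 4 - (1 - 1*(-1))/4 = 4 - (1 + 1)/4 = 4 - ¼*2 = 4 - ½ = 7/2 ≈ 3.5000)
A(d, O) = 7/2
(33 + 48)*A(-8, 5) = (33 + 48)*(7/2) = 81*(7/2) = 567/2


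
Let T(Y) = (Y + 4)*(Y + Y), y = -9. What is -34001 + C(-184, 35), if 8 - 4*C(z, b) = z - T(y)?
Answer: -67861/2 ≈ -33931.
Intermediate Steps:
T(Y) = 2*Y*(4 + Y) (T(Y) = (4 + Y)*(2*Y) = 2*Y*(4 + Y))
C(z, b) = 49/2 - z/4 (C(z, b) = 2 - (z - 2*(-9)*(4 - 9))/4 = 2 - (z - 2*(-9)*(-5))/4 = 2 - (z - 1*90)/4 = 2 - (z - 90)/4 = 2 - (-90 + z)/4 = 2 + (45/2 - z/4) = 49/2 - z/4)
-34001 + C(-184, 35) = -34001 + (49/2 - ¼*(-184)) = -34001 + (49/2 + 46) = -34001 + 141/2 = -67861/2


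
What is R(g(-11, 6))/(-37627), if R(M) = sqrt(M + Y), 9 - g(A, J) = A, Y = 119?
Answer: -sqrt(139)/37627 ≈ -0.00031333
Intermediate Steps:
g(A, J) = 9 - A
R(M) = sqrt(119 + M) (R(M) = sqrt(M + 119) = sqrt(119 + M))
R(g(-11, 6))/(-37627) = sqrt(119 + (9 - 1*(-11)))/(-37627) = sqrt(119 + (9 + 11))*(-1/37627) = sqrt(119 + 20)*(-1/37627) = sqrt(139)*(-1/37627) = -sqrt(139)/37627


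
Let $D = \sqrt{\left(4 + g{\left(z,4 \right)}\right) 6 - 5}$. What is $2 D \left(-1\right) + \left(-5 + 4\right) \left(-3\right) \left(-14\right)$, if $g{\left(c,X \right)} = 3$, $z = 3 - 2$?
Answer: $-42 - 2 \sqrt{37} \approx -54.166$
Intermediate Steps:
$z = 1$ ($z = 3 - 2 = 1$)
$D = \sqrt{37}$ ($D = \sqrt{\left(4 + 3\right) 6 - 5} = \sqrt{7 \cdot 6 - 5} = \sqrt{42 - 5} = \sqrt{37} \approx 6.0828$)
$2 D \left(-1\right) + \left(-5 + 4\right) \left(-3\right) \left(-14\right) = 2 \sqrt{37} \left(-1\right) + \left(-5 + 4\right) \left(-3\right) \left(-14\right) = - 2 \sqrt{37} + \left(-1\right) \left(-3\right) \left(-14\right) = - 2 \sqrt{37} + 3 \left(-14\right) = - 2 \sqrt{37} - 42 = -42 - 2 \sqrt{37}$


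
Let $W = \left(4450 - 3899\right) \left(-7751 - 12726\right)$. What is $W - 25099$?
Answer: $-11307926$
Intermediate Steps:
$W = -11282827$ ($W = 551 \left(-20477\right) = -11282827$)
$W - 25099 = -11282827 - 25099 = -11307926$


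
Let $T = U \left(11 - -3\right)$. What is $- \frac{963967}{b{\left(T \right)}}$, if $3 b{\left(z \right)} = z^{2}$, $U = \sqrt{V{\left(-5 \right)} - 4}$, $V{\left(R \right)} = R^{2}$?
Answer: $- \frac{963967}{1372} \approx -702.6$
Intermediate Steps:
$U = \sqrt{21}$ ($U = \sqrt{\left(-5\right)^{2} - 4} = \sqrt{25 - 4} = \sqrt{21} \approx 4.5826$)
$T = 14 \sqrt{21}$ ($T = \sqrt{21} \left(11 - -3\right) = \sqrt{21} \left(11 + 3\right) = \sqrt{21} \cdot 14 = 14 \sqrt{21} \approx 64.156$)
$b{\left(z \right)} = \frac{z^{2}}{3}$
$- \frac{963967}{b{\left(T \right)}} = - \frac{963967}{\frac{1}{3} \left(14 \sqrt{21}\right)^{2}} = - \frac{963967}{\frac{1}{3} \cdot 4116} = - \frac{963967}{1372}$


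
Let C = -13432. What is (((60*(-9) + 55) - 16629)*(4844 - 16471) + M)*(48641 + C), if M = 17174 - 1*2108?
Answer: 7006574944696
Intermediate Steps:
M = 15066 (M = 17174 - 2108 = 15066)
(((60*(-9) + 55) - 16629)*(4844 - 16471) + M)*(48641 + C) = (((60*(-9) + 55) - 16629)*(4844 - 16471) + 15066)*(48641 - 13432) = (((-540 + 55) - 16629)*(-11627) + 15066)*35209 = ((-485 - 16629)*(-11627) + 15066)*35209 = (-17114*(-11627) + 15066)*35209 = (198984478 + 15066)*35209 = 198999544*35209 = 7006574944696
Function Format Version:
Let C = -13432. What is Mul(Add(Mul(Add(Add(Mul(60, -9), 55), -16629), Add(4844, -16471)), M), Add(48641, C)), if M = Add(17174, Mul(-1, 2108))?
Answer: 7006574944696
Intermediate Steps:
M = 15066 (M = Add(17174, -2108) = 15066)
Mul(Add(Mul(Add(Add(Mul(60, -9), 55), -16629), Add(4844, -16471)), M), Add(48641, C)) = Mul(Add(Mul(Add(Add(Mul(60, -9), 55), -16629), Add(4844, -16471)), 15066), Add(48641, -13432)) = Mul(Add(Mul(Add(Add(-540, 55), -16629), -11627), 15066), 35209) = Mul(Add(Mul(Add(-485, -16629), -11627), 15066), 35209) = Mul(Add(Mul(-17114, -11627), 15066), 35209) = Mul(Add(198984478, 15066), 35209) = Mul(198999544, 35209) = 7006574944696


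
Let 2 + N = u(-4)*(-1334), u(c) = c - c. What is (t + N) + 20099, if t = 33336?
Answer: 53433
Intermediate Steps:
u(c) = 0
N = -2 (N = -2 + 0*(-1334) = -2 + 0 = -2)
(t + N) + 20099 = (33336 - 2) + 20099 = 33334 + 20099 = 53433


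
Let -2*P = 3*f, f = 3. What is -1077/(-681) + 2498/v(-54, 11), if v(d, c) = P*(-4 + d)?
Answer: 660745/59247 ≈ 11.152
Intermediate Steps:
P = -9/2 (P = -3*3/2 = -½*9 = -9/2 ≈ -4.5000)
v(d, c) = 18 - 9*d/2 (v(d, c) = -9*(-4 + d)/2 = 18 - 9*d/2)
-1077/(-681) + 2498/v(-54, 11) = -1077/(-681) + 2498/(18 - 9/2*(-54)) = -1077*(-1/681) + 2498/(18 + 243) = 359/227 + 2498/261 = 660745/59247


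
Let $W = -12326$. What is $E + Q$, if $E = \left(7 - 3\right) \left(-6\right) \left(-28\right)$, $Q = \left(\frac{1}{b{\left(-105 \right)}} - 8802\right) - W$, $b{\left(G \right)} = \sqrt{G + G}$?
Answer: $4196 - \frac{i \sqrt{210}}{210} \approx 4196.0 - 0.069007 i$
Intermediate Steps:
$b{\left(G \right)} = \sqrt{2} \sqrt{G}$ ($b{\left(G \right)} = \sqrt{2 G} = \sqrt{2} \sqrt{G}$)
$Q = 3524 - \frac{i \sqrt{210}}{210}$ ($Q = \left(\frac{1}{\sqrt{2} \sqrt{-105}} - 8802\right) - -12326 = \left(\frac{1}{\sqrt{2} i \sqrt{105}} - 8802\right) + 12326 = \left(\frac{1}{i \sqrt{210}} - 8802\right) + 12326 = \left(- \frac{i \sqrt{210}}{210} - 8802\right) + 12326 = \left(-8802 - \frac{i \sqrt{210}}{210}\right) + 12326 = 3524 - \frac{i \sqrt{210}}{210} \approx 3524.0 - 0.069007 i$)
$E = 672$ ($E = \left(7 - 3\right) \left(-6\right) \left(-28\right) = 4 \left(-6\right) \left(-28\right) = \left(-24\right) \left(-28\right) = 672$)
$E + Q = 672 + \left(3524 - \frac{i \sqrt{210}}{210}\right) = 4196 - \frac{i \sqrt{210}}{210}$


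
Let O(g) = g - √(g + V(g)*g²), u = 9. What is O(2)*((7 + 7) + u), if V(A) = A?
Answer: 46 - 23*√10 ≈ -26.732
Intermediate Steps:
O(g) = g - √(g + g³) (O(g) = g - √(g + g*g²) = g - √(g + g³))
O(2)*((7 + 7) + u) = (2 - √(2 + 2³))*((7 + 7) + 9) = (2 - √(2 + 8))*(14 + 9) = (2 - √10)*23 = 46 - 23*√10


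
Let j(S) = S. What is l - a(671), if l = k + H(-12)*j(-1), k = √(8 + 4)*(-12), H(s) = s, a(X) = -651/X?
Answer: 8703/671 - 24*√3 ≈ -28.599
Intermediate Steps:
k = -24*√3 (k = √12*(-12) = (2*√3)*(-12) = -24*√3 ≈ -41.569)
l = 12 - 24*√3 (l = -24*√3 - 12*(-1) = -24*√3 + 12 = 12 - 24*√3 ≈ -29.569)
l - a(671) = (12 - 24*√3) - (-651)/671 = (12 - 24*√3) - 1*(-651/671) = (12 - 24*√3) + 651/671 = 8703/671 - 24*√3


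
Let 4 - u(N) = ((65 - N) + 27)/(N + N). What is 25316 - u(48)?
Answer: 607499/24 ≈ 25312.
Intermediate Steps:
u(N) = 4 - (92 - N)/(2*N) (u(N) = 4 - ((65 - N) + 27)/(N + N) = 4 - (92 - N)/(2*N))
25316 - u(48) = 25316 - (9/2 - 46/48) = 25316 - (9/2 - 46*1/48) = 25316 - (9/2 - 23/24) = 25316 - 1*85/24 = 25316 - 85/24 = 607499/24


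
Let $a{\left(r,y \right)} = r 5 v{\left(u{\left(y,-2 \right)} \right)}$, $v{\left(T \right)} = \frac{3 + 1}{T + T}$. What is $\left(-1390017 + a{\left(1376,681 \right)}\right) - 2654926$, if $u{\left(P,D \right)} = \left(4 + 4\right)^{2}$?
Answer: $-4044728$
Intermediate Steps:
$u{\left(P,D \right)} = 64$ ($u{\left(P,D \right)} = 8^{2} = 64$)
$v{\left(T \right)} = \frac{2}{T}$ ($v{\left(T \right)} = \frac{4}{2 T} = 4 \frac{1}{2 T} = \frac{2}{T}$)
$a{\left(r,y \right)} = \frac{5 r}{32}$ ($a{\left(r,y \right)} = r 5 \cdot \frac{2}{64} = 5 r 2 \cdot \frac{1}{64} = 5 r \frac{1}{32} = \frac{5 r}{32}$)
$\left(-1390017 + a{\left(1376,681 \right)}\right) - 2654926 = \left(-1390017 + \frac{5}{32} \cdot 1376\right) - 2654926 = \left(-1390017 + 215\right) - 2654926 = -1389802 - 2654926 = -4044728$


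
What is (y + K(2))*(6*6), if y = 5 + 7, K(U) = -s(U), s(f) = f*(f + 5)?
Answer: -72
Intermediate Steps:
s(f) = f*(5 + f)
K(U) = -U*(5 + U)
y = 12
(y + K(2))*(6*6) = (12 - 1*2*(5 + 2))*(6*6) = (12 - 1*2*7)*36 = (12 - 14)*36 = -2*36 = -72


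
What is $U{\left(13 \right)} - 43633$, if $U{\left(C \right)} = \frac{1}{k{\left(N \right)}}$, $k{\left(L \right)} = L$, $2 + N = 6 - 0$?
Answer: $- \frac{174531}{4} \approx -43633.0$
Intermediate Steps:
$N = 4$ ($N = -2 + \left(6 - 0\right) = -2 + \left(6 + 0\right) = -2 + 6 = 4$)
$U{\left(C \right)} = \frac{1}{4}$
$U{\left(13 \right)} - 43633 = \frac{1}{4} - 43633 = - \frac{174531}{4}$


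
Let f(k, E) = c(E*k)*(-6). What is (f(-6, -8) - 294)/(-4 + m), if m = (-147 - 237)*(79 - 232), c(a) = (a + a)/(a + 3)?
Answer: -2595/499358 ≈ -0.0051967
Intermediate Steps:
c(a) = 2*a/(3 + a) (c(a) = (2*a)/(3 + a) = 2*a/(3 + a))
f(k, E) = -12*E*k/(3 + E*k) (f(k, E) = (2*(E*k)/(3 + E*k))*(-6) = (2*E*k/(3 + E*k))*(-6) = -12*E*k/(3 + E*k))
m = 58752 (m = -384*(-153) = 58752)
(f(-6, -8) - 294)/(-4 + m) = (-12*(-8)*(-6)/(3 - 8*(-6)) - 294)/(-4 + 58752) = (-12*(-8)*(-6)/(3 + 48) - 294)/58748 = (-12*(-8)*(-6)/51 - 294)*(1/58748) = (-12*(-8)*(-6)*1/51 - 294)*(1/58748) = (-192/17 - 294)*(1/58748) = -5190/17*1/58748 = -2595/499358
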